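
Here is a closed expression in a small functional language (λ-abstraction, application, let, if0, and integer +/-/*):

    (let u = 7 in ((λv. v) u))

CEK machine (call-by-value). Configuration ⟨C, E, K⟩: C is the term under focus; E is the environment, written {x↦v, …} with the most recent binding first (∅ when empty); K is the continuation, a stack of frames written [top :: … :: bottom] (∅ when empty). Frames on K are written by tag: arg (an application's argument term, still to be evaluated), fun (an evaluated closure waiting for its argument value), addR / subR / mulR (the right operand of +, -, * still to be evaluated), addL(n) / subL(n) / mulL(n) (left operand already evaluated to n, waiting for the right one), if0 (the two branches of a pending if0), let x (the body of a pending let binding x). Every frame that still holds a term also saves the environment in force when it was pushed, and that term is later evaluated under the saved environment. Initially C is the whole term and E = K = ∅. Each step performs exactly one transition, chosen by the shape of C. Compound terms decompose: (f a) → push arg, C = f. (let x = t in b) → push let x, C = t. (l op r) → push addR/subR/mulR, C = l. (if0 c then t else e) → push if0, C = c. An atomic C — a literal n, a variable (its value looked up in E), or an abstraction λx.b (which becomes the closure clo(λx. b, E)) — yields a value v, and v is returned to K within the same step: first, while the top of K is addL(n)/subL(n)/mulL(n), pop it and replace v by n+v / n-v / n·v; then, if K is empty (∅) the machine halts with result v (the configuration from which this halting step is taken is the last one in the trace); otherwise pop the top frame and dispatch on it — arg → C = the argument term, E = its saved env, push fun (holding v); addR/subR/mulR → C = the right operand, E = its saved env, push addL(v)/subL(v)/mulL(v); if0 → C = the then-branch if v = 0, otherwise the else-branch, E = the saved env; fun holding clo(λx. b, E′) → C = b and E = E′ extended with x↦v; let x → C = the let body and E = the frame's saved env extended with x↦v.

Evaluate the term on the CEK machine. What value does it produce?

Answer: 7

Execution trace:
0. [C=(let u = 7 in ((λv. v) u)) | E=∅ | K=∅]
1. [C=7 | E=∅ | K=[let u]]
2. [C=((λv. v) u) | E={u↦7} | K=∅]
3. [C=(λv. v) | E={u↦7} | K=[arg]]
4. [C=u | E={u↦7} | K=[fun]]
5. [C=v | E={v↦7, u↦7} | K=∅]
→ final value 7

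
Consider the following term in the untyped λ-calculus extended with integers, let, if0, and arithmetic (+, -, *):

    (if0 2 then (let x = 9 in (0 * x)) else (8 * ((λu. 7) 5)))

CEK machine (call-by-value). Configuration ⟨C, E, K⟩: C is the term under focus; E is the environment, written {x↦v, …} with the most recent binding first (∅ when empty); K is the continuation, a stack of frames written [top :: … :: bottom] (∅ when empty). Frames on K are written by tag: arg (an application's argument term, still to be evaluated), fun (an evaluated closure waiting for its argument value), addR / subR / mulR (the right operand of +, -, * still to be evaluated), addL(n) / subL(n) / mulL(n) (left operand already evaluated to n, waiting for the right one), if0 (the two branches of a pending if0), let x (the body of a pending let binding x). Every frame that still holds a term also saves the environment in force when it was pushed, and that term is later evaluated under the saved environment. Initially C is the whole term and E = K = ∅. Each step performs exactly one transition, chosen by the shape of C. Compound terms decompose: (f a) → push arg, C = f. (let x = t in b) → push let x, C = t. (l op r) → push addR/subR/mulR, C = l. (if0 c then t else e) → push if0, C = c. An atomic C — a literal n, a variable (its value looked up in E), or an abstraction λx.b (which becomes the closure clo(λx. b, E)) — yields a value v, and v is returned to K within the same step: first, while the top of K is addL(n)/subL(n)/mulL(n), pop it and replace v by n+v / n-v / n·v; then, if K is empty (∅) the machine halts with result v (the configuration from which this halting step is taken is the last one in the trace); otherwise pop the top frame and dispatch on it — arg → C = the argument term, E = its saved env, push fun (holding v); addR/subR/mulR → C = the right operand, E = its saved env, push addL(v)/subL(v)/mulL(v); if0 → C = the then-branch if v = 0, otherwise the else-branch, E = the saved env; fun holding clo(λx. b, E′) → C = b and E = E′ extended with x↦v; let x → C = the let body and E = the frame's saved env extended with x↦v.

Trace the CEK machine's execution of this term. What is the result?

Answer: 56

Derivation:
t=0: [C=(if0 2 then (let x = 9 in (0 * x)) else (8 * ((λu. 7) 5))) | E=∅ | K=∅]
t=1: [C=2 | E=∅ | K=[if0]]
t=2: [C=(8 * ((λu. 7) 5)) | E=∅ | K=∅]
t=3: [C=8 | E=∅ | K=[mulR]]
t=4: [C=((λu. 7) 5) | E=∅ | K=[mulL(8)]]
t=5: [C=(λu. 7) | E=∅ | K=[arg :: mulL(8)]]
t=6: [C=5 | E=∅ | K=[fun :: mulL(8)]]
t=7: [C=7 | E={u↦5} | K=[mulL(8)]]
→ final value 56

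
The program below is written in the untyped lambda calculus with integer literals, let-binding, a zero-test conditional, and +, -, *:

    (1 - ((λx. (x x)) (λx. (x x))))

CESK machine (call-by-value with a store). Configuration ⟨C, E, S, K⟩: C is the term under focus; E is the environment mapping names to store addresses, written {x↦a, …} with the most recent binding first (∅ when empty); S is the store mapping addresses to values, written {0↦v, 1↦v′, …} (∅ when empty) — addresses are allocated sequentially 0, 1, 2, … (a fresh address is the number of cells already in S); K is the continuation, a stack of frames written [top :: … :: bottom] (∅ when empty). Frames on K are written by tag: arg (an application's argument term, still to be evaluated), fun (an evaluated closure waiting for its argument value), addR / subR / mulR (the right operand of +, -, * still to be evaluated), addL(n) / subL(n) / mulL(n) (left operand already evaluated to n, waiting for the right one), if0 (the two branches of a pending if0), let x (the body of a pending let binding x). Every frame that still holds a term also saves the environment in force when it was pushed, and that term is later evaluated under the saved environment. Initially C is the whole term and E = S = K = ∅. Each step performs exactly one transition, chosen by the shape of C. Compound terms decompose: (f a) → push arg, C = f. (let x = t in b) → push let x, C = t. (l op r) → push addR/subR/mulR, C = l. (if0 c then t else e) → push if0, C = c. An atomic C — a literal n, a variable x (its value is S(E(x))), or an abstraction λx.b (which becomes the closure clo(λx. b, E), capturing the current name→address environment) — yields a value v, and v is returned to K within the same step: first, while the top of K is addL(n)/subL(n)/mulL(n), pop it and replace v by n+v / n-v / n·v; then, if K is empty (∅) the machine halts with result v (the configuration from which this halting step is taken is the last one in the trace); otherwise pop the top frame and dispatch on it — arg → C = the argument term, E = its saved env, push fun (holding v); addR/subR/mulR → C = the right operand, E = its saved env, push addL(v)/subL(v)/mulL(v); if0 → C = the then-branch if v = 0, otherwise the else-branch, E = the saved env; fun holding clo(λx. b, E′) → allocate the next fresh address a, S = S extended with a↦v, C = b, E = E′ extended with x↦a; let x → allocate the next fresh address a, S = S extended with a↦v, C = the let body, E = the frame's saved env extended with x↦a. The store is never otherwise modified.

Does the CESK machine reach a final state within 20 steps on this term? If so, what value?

[0] [C=(1 - ((λx. (x x)) (λx. (x x)))) | E=∅ | S=∅ | K=∅]
[1] [C=1 | E=∅ | S=∅ | K=[subR]]
[2] [C=((λx. (x x)) (λx. (x x))) | E=∅ | S=∅ | K=[subL(1)]]
[3] [C=(λx. (x x)) | E=∅ | S=∅ | K=[arg :: subL(1)]]
[4] [C=(λx. (x x)) | E=∅ | S=∅ | K=[fun :: subL(1)]]
[5] [C=(x x) | E={x↦0} | S={0↦clo(λx. (x x), ∅)} | K=[subL(1)]]
[6] [C=x | E={x↦0} | S={0↦clo(λx. (x x), ∅)} | K=[arg :: subL(1)]]
[7] [C=x | E={x↦0} | S={0↦clo(λx. (x x), ∅)} | K=[fun :: subL(1)]]
[8] [C=(x x) | E={x↦1} | S={0↦clo(λx. (x x), ∅), 1↦clo(λx. (x x), ∅)} | K=[subL(1)]]
[9] [C=x | E={x↦1} | S={0↦clo(λx. (x x), ∅), 1↦clo(λx. (x x), ∅)} | K=[arg :: subL(1)]]
[10] [C=x | E={x↦1} | S={0↦clo(λx. (x x), ∅), 1↦clo(λx. (x x), ∅)} | K=[fun :: subL(1)]]
[11] [C=(x x) | E={x↦2} | S={0↦clo(λx. (x x), ∅), 1↦clo(λx. (x x), ∅), 2↦clo(λx. (x x), ∅)} | K=[subL(1)]]
[12] [C=x | E={x↦2} | S={0↦clo(λx. (x x), ∅), 1↦clo(λx. (x x), ∅), 2↦clo(λx. (x x), ∅)} | K=[arg :: subL(1)]]
[13] [C=x | E={x↦2} | S={0↦clo(λx. (x x), ∅), 1↦clo(λx. (x x), ∅), 2↦clo(λx. (x x), ∅)} | K=[fun :: subL(1)]]
[14] [C=(x x) | E={x↦3} | S={0↦clo(λx. (x x), ∅), 1↦clo(λx. (x x), ∅), 2↦clo(λx. (x x), ∅), 3↦clo(λx. (x x), ∅)} | K=[subL(1)]]
[15] [C=x | E={x↦3} | S={0↦clo(λx. (x x), ∅), 1↦clo(λx. (x x), ∅), 2↦clo(λx. (x x), ∅), 3↦clo(λx. (x x), ∅)} | K=[arg :: subL(1)]]
[16] [C=x | E={x↦3} | S={0↦clo(λx. (x x), ∅), 1↦clo(λx. (x x), ∅), 2↦clo(λx. (x x), ∅), 3↦clo(λx. (x x), ∅)} | K=[fun :: subL(1)]]
[17] [C=(x x) | E={x↦4} | S={0↦clo(λx. (x x), ∅), 1↦clo(λx. (x x), ∅), 2↦clo(λx. (x x), ∅), 3↦clo(λx. (x x), ∅), 4↦clo(λx. (x x), ∅)} | K=[subL(1)]]
[18] [C=x | E={x↦4} | S={0↦clo(λx. (x x), ∅), 1↦clo(λx. (x x), ∅), 2↦clo(λx. (x x), ∅), 3↦clo(λx. (x x), ∅), 4↦clo(λx. (x x), ∅)} | K=[arg :: subL(1)]]
[19] [C=x | E={x↦4} | S={0↦clo(λx. (x x), ∅), 1↦clo(λx. (x x), ∅), 2↦clo(λx. (x x), ∅), 3↦clo(λx. (x x), ∅), 4↦clo(λx. (x x), ∅)} | K=[fun :: subL(1)]]
[20] [C=(x x) | E={x↦5} | S={0↦clo(λx. (x x), ∅), 1↦clo(λx. (x x), ∅), 2↦clo(λx. (x x), ∅), 3↦clo(λx. (x x), ∅), 4↦clo(λx. (x x), ∅), 5↦clo(λx. (x x), ∅)} | K=[subL(1)]]
→ 20 transitions taken and the configuration is still not final: no result within 20 steps

Answer: DIVERGES (no final state within 20 steps)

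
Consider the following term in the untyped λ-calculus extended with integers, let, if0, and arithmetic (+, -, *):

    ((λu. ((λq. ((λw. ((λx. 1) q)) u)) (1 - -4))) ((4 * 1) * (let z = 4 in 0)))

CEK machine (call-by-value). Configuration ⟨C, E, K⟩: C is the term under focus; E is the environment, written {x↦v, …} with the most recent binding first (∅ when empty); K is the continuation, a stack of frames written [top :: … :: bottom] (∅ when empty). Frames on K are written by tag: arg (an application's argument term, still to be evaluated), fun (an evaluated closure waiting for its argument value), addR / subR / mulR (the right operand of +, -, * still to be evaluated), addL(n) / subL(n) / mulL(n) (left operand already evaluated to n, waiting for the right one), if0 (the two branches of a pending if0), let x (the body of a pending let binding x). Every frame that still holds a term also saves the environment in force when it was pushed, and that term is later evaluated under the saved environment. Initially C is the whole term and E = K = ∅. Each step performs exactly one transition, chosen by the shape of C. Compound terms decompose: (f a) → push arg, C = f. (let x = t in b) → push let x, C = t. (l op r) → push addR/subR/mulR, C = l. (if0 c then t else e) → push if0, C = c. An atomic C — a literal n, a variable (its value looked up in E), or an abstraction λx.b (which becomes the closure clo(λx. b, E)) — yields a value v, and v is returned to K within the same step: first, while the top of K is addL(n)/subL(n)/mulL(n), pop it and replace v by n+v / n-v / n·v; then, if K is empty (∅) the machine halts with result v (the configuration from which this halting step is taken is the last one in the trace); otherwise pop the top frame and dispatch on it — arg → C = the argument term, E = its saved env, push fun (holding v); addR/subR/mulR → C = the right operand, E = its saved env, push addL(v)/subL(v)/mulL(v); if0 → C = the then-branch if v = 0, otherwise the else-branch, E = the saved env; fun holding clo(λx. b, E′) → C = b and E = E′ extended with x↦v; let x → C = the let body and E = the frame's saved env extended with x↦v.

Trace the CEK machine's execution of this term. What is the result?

t=0: <C=((λu. ((λq. ((λw. ((λx. 1) q)) u)) (1 - -4))) ((4 * 1) * (let z = 4 in 0))), E=∅, K=∅>
t=1: <C=(λu. ((λq. ((λw. ((λx. 1) q)) u)) (1 - -4))), E=∅, K=[arg]>
t=2: <C=((4 * 1) * (let z = 4 in 0)), E=∅, K=[fun]>
t=3: <C=(4 * 1), E=∅, K=[mulR :: fun]>
t=4: <C=4, E=∅, K=[mulR :: mulR :: fun]>
t=5: <C=1, E=∅, K=[mulL(4) :: mulR :: fun]>
t=6: <C=(let z = 4 in 0), E=∅, K=[mulL(4) :: fun]>
t=7: <C=4, E=∅, K=[let z :: mulL(4) :: fun]>
t=8: <C=0, E={z↦4}, K=[mulL(4) :: fun]>
t=9: <C=((λq. ((λw. ((λx. 1) q)) u)) (1 - -4)), E={u↦0}, K=∅>
t=10: <C=(λq. ((λw. ((λx. 1) q)) u)), E={u↦0}, K=[arg]>
t=11: <C=(1 - -4), E={u↦0}, K=[fun]>
t=12: <C=1, E={u↦0}, K=[subR :: fun]>
t=13: <C=-4, E={u↦0}, K=[subL(1) :: fun]>
t=14: <C=((λw. ((λx. 1) q)) u), E={q↦5, u↦0}, K=∅>
t=15: <C=(λw. ((λx. 1) q)), E={q↦5, u↦0}, K=[arg]>
t=16: <C=u, E={q↦5, u↦0}, K=[fun]>
t=17: <C=((λx. 1) q), E={w↦0, q↦5, u↦0}, K=∅>
t=18: <C=(λx. 1), E={w↦0, q↦5, u↦0}, K=[arg]>
t=19: <C=q, E={w↦0, q↦5, u↦0}, K=[fun]>
t=20: <C=1, E={x↦5, w↦0, q↦5, u↦0}, K=∅>
→ final value 1

Answer: 1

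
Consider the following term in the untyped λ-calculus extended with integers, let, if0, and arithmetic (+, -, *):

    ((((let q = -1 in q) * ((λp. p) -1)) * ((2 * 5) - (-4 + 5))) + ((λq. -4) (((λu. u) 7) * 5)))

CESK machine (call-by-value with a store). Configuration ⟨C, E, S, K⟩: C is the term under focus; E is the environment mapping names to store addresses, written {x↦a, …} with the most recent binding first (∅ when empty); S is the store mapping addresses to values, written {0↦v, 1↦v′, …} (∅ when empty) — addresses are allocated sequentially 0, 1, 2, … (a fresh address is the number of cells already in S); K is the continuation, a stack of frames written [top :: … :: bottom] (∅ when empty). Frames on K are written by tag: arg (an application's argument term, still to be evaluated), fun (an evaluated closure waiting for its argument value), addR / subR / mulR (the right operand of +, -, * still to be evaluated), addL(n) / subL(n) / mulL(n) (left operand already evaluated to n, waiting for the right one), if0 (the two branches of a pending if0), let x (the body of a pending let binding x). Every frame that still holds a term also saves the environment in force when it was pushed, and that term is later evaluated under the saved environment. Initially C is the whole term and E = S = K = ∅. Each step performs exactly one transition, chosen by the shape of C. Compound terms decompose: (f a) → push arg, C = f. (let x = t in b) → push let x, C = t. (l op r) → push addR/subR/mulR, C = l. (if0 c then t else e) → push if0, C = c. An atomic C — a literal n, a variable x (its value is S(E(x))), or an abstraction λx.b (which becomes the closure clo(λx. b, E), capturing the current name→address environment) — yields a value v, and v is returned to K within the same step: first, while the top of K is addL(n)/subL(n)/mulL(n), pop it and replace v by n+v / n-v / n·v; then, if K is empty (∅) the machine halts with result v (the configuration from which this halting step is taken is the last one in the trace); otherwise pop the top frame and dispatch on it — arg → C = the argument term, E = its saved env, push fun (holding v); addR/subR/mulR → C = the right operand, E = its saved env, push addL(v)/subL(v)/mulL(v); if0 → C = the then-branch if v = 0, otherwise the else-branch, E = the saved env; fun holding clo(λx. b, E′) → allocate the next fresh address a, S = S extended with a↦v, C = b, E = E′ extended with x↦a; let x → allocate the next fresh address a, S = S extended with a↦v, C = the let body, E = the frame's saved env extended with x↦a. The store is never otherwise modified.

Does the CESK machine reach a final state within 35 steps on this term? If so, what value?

Answer: 5

Derivation:
0. <C=((((let q = -1 in q) * ((λp. p) -1)) * ((2 * 5) - (-4 + 5))) + ((λq. -4) (((λu. u) 7) * 5))), E=∅, S=∅, K=∅>
1. <C=(((let q = -1 in q) * ((λp. p) -1)) * ((2 * 5) - (-4 + 5))), E=∅, S=∅, K=[addR]>
2. <C=((let q = -1 in q) * ((λp. p) -1)), E=∅, S=∅, K=[mulR :: addR]>
3. <C=(let q = -1 in q), E=∅, S=∅, K=[mulR :: mulR :: addR]>
4. <C=-1, E=∅, S=∅, K=[let q :: mulR :: mulR :: addR]>
5. <C=q, E={q↦0}, S={0↦-1}, K=[mulR :: mulR :: addR]>
6. <C=((λp. p) -1), E=∅, S={0↦-1}, K=[mulL(-1) :: mulR :: addR]>
7. <C=(λp. p), E=∅, S={0↦-1}, K=[arg :: mulL(-1) :: mulR :: addR]>
8. <C=-1, E=∅, S={0↦-1}, K=[fun :: mulL(-1) :: mulR :: addR]>
9. <C=p, E={p↦1}, S={0↦-1, 1↦-1}, K=[mulL(-1) :: mulR :: addR]>
10. <C=((2 * 5) - (-4 + 5)), E=∅, S={0↦-1, 1↦-1}, K=[mulL(1) :: addR]>
11. <C=(2 * 5), E=∅, S={0↦-1, 1↦-1}, K=[subR :: mulL(1) :: addR]>
12. <C=2, E=∅, S={0↦-1, 1↦-1}, K=[mulR :: subR :: mulL(1) :: addR]>
13. <C=5, E=∅, S={0↦-1, 1↦-1}, K=[mulL(2) :: subR :: mulL(1) :: addR]>
14. <C=(-4 + 5), E=∅, S={0↦-1, 1↦-1}, K=[subL(10) :: mulL(1) :: addR]>
15. <C=-4, E=∅, S={0↦-1, 1↦-1}, K=[addR :: subL(10) :: mulL(1) :: addR]>
16. <C=5, E=∅, S={0↦-1, 1↦-1}, K=[addL(-4) :: subL(10) :: mulL(1) :: addR]>
17. <C=((λq. -4) (((λu. u) 7) * 5)), E=∅, S={0↦-1, 1↦-1}, K=[addL(9)]>
18. <C=(λq. -4), E=∅, S={0↦-1, 1↦-1}, K=[arg :: addL(9)]>
19. <C=(((λu. u) 7) * 5), E=∅, S={0↦-1, 1↦-1}, K=[fun :: addL(9)]>
20. <C=((λu. u) 7), E=∅, S={0↦-1, 1↦-1}, K=[mulR :: fun :: addL(9)]>
21. <C=(λu. u), E=∅, S={0↦-1, 1↦-1}, K=[arg :: mulR :: fun :: addL(9)]>
22. <C=7, E=∅, S={0↦-1, 1↦-1}, K=[fun :: mulR :: fun :: addL(9)]>
23. <C=u, E={u↦2}, S={0↦-1, 1↦-1, 2↦7}, K=[mulR :: fun :: addL(9)]>
24. <C=5, E=∅, S={0↦-1, 1↦-1, 2↦7}, K=[mulL(7) :: fun :: addL(9)]>
25. <C=-4, E={q↦3}, S={0↦-1, 1↦-1, 2↦7, 3↦35}, K=[addL(9)]>
→ final value 5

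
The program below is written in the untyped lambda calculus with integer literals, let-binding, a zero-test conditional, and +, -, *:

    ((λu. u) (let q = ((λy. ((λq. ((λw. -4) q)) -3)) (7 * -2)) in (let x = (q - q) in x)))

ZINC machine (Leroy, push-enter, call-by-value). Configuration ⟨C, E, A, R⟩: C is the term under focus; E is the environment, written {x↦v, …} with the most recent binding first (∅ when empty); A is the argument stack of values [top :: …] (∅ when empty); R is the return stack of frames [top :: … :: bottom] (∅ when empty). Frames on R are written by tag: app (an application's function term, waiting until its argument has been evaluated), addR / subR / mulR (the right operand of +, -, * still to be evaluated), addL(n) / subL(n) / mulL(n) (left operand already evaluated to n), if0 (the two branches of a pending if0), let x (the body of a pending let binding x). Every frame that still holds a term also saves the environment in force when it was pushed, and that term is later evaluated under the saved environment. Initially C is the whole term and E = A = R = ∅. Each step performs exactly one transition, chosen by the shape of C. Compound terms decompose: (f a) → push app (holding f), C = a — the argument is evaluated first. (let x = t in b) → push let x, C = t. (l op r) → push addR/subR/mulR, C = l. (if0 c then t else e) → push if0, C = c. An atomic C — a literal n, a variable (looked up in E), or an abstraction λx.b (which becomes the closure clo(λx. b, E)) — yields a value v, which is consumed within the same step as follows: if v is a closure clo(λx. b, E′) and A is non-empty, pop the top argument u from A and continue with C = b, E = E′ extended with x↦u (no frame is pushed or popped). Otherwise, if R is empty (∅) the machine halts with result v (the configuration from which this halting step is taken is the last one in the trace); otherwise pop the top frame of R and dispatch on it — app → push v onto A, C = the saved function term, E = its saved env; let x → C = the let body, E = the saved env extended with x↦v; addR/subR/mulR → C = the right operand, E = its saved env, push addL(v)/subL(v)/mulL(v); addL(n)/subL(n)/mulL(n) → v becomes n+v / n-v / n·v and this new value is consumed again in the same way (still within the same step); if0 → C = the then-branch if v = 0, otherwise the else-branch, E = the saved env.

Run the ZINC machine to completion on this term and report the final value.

Answer: 0

Execution trace:
[0] <C=((λu. u) (let q = ((λy. ((λq. ((λw. -4) q)) -3)) (7 * -2)) in (let x = (q - q) in x))), E=∅, A=∅, R=∅>
[1] <C=(let q = ((λy. ((λq. ((λw. -4) q)) -3)) (7 * -2)) in (let x = (q - q) in x)), E=∅, A=∅, R=[app]>
[2] <C=((λy. ((λq. ((λw. -4) q)) -3)) (7 * -2)), E=∅, A=∅, R=[let q :: app]>
[3] <C=(7 * -2), E=∅, A=∅, R=[app :: let q :: app]>
[4] <C=7, E=∅, A=∅, R=[mulR :: app :: let q :: app]>
[5] <C=-2, E=∅, A=∅, R=[mulL(7) :: app :: let q :: app]>
[6] <C=(λy. ((λq. ((λw. -4) q)) -3)), E=∅, A=[-14], R=[let q :: app]>
[7] <C=((λq. ((λw. -4) q)) -3), E={y↦-14}, A=∅, R=[let q :: app]>
[8] <C=-3, E={y↦-14}, A=∅, R=[app :: let q :: app]>
[9] <C=(λq. ((λw. -4) q)), E={y↦-14}, A=[-3], R=[let q :: app]>
[10] <C=((λw. -4) q), E={q↦-3, y↦-14}, A=∅, R=[let q :: app]>
[11] <C=q, E={q↦-3, y↦-14}, A=∅, R=[app :: let q :: app]>
[12] <C=(λw. -4), E={q↦-3, y↦-14}, A=[-3], R=[let q :: app]>
[13] <C=-4, E={w↦-3, q↦-3, y↦-14}, A=∅, R=[let q :: app]>
[14] <C=(let x = (q - q) in x), E={q↦-4}, A=∅, R=[app]>
[15] <C=(q - q), E={q↦-4}, A=∅, R=[let x :: app]>
[16] <C=q, E={q↦-4}, A=∅, R=[subR :: let x :: app]>
[17] <C=q, E={q↦-4}, A=∅, R=[subL(-4) :: let x :: app]>
[18] <C=x, E={x↦0, q↦-4}, A=∅, R=[app]>
[19] <C=(λu. u), E=∅, A=[0], R=∅>
[20] <C=u, E={u↦0}, A=∅, R=∅>
→ final value 0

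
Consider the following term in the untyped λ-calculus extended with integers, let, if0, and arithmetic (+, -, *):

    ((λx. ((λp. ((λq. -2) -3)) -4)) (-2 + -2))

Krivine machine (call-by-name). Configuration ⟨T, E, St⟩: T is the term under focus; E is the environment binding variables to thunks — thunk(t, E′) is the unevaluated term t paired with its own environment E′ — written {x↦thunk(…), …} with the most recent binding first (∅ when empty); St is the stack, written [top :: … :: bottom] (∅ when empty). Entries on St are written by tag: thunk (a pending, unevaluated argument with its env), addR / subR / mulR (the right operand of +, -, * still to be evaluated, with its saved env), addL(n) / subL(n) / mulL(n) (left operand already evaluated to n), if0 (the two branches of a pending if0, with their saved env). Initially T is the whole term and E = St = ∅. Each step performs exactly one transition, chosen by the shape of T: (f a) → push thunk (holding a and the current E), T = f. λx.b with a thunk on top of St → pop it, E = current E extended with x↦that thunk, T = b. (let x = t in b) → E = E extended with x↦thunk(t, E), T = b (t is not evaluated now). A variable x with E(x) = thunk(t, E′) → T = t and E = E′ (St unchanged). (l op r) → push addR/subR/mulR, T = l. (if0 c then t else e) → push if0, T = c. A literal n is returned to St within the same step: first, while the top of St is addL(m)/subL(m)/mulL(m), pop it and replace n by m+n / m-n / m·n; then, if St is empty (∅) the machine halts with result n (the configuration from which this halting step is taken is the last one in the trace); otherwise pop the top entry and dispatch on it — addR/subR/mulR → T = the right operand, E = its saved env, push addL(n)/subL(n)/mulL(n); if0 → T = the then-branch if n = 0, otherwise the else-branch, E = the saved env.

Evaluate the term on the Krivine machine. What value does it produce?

[0] [T=((λx. ((λp. ((λq. -2) -3)) -4)) (-2 + -2)) | E=∅ | St=∅]
[1] [T=(λx. ((λp. ((λq. -2) -3)) -4)) | E=∅ | St=[thunk]]
[2] [T=((λp. ((λq. -2) -3)) -4) | E={x↦thunk((-2 + -2), ∅)} | St=∅]
[3] [T=(λp. ((λq. -2) -3)) | E={x↦thunk((-2 + -2), ∅)} | St=[thunk]]
[4] [T=((λq. -2) -3) | E={p↦thunk(-4, {x↦thunk((-2 + -2), ∅)}), x↦thunk((-2 + -2), ∅)} | St=∅]
[5] [T=(λq. -2) | E={p↦thunk(-4, {x↦thunk((-2 + -2), ∅)}), x↦thunk((-2 + -2), ∅)} | St=[thunk]]
[6] [T=-2 | E={q↦thunk(-3, {p↦thunk(-4, {x↦thunk((-2 + -2), ∅)}), x↦thunk((-2 + -2), ∅)}), p↦thunk(-4, {x↦thunk((-2 + -2), ∅)}), x↦thunk((-2 + -2), ∅)} | St=∅]
→ final value -2

Answer: -2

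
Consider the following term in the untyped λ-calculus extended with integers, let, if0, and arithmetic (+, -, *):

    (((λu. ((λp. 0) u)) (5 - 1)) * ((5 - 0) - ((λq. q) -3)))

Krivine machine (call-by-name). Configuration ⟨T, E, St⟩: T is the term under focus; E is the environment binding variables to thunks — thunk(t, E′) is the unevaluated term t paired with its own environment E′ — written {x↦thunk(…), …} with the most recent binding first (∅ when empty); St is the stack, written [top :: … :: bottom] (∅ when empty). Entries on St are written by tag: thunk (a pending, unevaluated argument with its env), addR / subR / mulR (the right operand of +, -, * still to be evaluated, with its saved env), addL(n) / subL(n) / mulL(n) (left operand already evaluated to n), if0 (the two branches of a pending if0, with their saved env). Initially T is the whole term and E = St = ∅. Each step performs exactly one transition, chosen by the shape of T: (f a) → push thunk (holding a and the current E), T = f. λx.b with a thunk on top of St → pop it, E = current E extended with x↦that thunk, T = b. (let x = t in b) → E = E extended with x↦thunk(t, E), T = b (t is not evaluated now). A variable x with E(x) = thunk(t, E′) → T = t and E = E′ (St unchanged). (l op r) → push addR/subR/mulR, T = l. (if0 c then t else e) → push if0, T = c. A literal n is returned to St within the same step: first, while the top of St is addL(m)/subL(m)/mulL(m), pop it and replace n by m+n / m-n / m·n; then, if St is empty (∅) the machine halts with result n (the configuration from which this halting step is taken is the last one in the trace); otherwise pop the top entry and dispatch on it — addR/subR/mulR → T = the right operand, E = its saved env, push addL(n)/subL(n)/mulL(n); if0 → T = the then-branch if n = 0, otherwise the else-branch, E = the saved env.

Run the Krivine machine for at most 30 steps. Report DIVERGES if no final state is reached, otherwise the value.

Answer: 0

Execution trace:
step 0: [T=(((λu. ((λp. 0) u)) (5 - 1)) * ((5 - 0) - ((λq. q) -3))) | E=∅ | St=∅]
step 1: [T=((λu. ((λp. 0) u)) (5 - 1)) | E=∅ | St=[mulR]]
step 2: [T=(λu. ((λp. 0) u)) | E=∅ | St=[thunk :: mulR]]
step 3: [T=((λp. 0) u) | E={u↦thunk((5 - 1), ∅)} | St=[mulR]]
step 4: [T=(λp. 0) | E={u↦thunk((5 - 1), ∅)} | St=[thunk :: mulR]]
step 5: [T=0 | E={p↦thunk(u, {u↦thunk((5 - 1), ∅)}), u↦thunk((5 - 1), ∅)} | St=[mulR]]
step 6: [T=((5 - 0) - ((λq. q) -3)) | E=∅ | St=[mulL(0)]]
step 7: [T=(5 - 0) | E=∅ | St=[subR :: mulL(0)]]
step 8: [T=5 | E=∅ | St=[subR :: subR :: mulL(0)]]
step 9: [T=0 | E=∅ | St=[subL(5) :: subR :: mulL(0)]]
step 10: [T=((λq. q) -3) | E=∅ | St=[subL(5) :: mulL(0)]]
step 11: [T=(λq. q) | E=∅ | St=[thunk :: subL(5) :: mulL(0)]]
step 12: [T=q | E={q↦thunk(-3, ∅)} | St=[subL(5) :: mulL(0)]]
step 13: [T=-3 | E=∅ | St=[subL(5) :: mulL(0)]]
→ final value 0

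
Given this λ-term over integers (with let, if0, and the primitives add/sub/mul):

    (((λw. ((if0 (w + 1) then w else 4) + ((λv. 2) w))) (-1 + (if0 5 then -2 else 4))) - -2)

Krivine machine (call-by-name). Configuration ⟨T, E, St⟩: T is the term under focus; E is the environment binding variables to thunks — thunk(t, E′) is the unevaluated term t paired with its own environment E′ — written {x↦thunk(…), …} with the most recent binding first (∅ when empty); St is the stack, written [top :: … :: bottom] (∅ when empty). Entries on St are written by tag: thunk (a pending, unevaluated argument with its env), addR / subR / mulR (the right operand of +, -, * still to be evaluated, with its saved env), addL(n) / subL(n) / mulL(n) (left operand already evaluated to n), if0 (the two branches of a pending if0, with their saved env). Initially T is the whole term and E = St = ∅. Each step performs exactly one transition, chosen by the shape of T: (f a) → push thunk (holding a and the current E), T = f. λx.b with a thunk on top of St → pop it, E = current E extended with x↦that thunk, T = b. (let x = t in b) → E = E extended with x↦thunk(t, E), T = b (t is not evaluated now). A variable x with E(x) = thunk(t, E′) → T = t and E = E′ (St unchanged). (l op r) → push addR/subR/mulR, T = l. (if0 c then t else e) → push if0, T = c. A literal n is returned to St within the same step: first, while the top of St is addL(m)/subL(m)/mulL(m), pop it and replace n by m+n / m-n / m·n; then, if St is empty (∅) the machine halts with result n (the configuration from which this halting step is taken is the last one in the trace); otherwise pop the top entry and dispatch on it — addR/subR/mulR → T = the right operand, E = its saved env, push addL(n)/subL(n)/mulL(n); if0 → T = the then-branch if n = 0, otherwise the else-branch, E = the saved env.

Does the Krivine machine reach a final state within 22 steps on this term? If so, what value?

t=0: <T=(((λw. ((if0 (w + 1) then w else 4) + ((λv. 2) w))) (-1 + (if0 5 then -2 else 4))) - -2), E=∅, St=∅>
t=1: <T=((λw. ((if0 (w + 1) then w else 4) + ((λv. 2) w))) (-1 + (if0 5 then -2 else 4))), E=∅, St=[subR]>
t=2: <T=(λw. ((if0 (w + 1) then w else 4) + ((λv. 2) w))), E=∅, St=[thunk :: subR]>
t=3: <T=((if0 (w + 1) then w else 4) + ((λv. 2) w)), E={w↦thunk((-1 + (if0 5 then -2 else 4)), ∅)}, St=[subR]>
t=4: <T=(if0 (w + 1) then w else 4), E={w↦thunk((-1 + (if0 5 then -2 else 4)), ∅)}, St=[addR :: subR]>
t=5: <T=(w + 1), E={w↦thunk((-1 + (if0 5 then -2 else 4)), ∅)}, St=[if0 :: addR :: subR]>
t=6: <T=w, E={w↦thunk((-1 + (if0 5 then -2 else 4)), ∅)}, St=[addR :: if0 :: addR :: subR]>
t=7: <T=(-1 + (if0 5 then -2 else 4)), E=∅, St=[addR :: if0 :: addR :: subR]>
t=8: <T=-1, E=∅, St=[addR :: addR :: if0 :: addR :: subR]>
t=9: <T=(if0 5 then -2 else 4), E=∅, St=[addL(-1) :: addR :: if0 :: addR :: subR]>
t=10: <T=5, E=∅, St=[if0 :: addL(-1) :: addR :: if0 :: addR :: subR]>
t=11: <T=4, E=∅, St=[addL(-1) :: addR :: if0 :: addR :: subR]>
t=12: <T=1, E={w↦thunk((-1 + (if0 5 then -2 else 4)), ∅)}, St=[addL(3) :: if0 :: addR :: subR]>
t=13: <T=4, E={w↦thunk((-1 + (if0 5 then -2 else 4)), ∅)}, St=[addR :: subR]>
t=14: <T=((λv. 2) w), E={w↦thunk((-1 + (if0 5 then -2 else 4)), ∅)}, St=[addL(4) :: subR]>
t=15: <T=(λv. 2), E={w↦thunk((-1 + (if0 5 then -2 else 4)), ∅)}, St=[thunk :: addL(4) :: subR]>
t=16: <T=2, E={v↦thunk(w, {w↦thunk((-1 + (if0 5 then -2 else 4)), ∅)}), w↦thunk((-1 + (if0 5 then -2 else 4)), ∅)}, St=[addL(4) :: subR]>
t=17: <T=-2, E=∅, St=[subL(6)]>
→ final value 8

Answer: 8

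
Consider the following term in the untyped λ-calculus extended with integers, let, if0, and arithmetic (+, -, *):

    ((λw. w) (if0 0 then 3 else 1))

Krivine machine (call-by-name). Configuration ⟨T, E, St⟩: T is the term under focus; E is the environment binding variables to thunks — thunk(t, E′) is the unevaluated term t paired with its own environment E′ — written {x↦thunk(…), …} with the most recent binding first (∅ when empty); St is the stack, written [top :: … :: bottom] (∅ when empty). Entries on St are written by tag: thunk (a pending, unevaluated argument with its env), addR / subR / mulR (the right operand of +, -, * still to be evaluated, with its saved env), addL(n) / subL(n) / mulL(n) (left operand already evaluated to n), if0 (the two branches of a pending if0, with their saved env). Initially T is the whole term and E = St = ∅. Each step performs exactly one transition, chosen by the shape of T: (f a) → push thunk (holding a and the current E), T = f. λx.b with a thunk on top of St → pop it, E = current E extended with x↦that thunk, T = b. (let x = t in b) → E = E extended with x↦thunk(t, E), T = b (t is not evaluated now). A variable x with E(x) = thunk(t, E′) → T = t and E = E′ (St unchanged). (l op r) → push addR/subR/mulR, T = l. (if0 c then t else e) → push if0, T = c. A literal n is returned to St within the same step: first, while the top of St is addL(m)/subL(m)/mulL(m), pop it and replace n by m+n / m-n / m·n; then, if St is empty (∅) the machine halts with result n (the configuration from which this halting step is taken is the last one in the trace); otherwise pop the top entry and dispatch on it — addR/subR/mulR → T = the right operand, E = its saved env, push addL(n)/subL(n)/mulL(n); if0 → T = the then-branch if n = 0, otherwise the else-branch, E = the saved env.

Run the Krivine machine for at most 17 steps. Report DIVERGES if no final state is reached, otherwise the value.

step 0: ⟨T=((λw. w) (if0 0 then 3 else 1)); E=∅; St=∅⟩
step 1: ⟨T=(λw. w); E=∅; St=[thunk]⟩
step 2: ⟨T=w; E={w↦thunk((if0 0 then 3 else 1), ∅)}; St=∅⟩
step 3: ⟨T=(if0 0 then 3 else 1); E=∅; St=∅⟩
step 4: ⟨T=0; E=∅; St=[if0]⟩
step 5: ⟨T=3; E=∅; St=∅⟩
→ final value 3

Answer: 3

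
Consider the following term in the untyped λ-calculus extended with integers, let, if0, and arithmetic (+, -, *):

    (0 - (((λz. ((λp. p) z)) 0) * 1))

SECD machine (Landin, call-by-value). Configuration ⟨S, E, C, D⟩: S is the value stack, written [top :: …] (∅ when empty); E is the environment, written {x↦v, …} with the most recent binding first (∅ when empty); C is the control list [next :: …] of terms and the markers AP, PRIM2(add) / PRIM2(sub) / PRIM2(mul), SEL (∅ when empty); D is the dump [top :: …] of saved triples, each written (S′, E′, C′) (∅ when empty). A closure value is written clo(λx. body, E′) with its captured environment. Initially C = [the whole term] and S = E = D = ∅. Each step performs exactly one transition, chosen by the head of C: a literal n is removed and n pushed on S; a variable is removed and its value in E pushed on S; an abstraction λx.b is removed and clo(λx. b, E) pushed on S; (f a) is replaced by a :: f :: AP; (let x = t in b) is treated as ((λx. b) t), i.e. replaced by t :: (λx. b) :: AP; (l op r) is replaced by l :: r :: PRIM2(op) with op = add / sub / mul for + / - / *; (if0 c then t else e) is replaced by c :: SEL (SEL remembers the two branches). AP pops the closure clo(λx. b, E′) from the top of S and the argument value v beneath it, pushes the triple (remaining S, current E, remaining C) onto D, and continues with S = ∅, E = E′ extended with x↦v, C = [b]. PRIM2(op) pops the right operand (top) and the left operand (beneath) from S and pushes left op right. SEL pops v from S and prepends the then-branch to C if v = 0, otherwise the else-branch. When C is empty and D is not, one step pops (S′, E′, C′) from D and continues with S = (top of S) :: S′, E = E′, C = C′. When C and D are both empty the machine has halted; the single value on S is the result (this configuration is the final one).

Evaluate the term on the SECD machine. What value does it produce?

Answer: 0

Machine steps:
t=0: ⟨S=∅; E=∅; C=[(0 - (((λz. ((λp. p) z)) 0) * 1))]; D=∅⟩
t=1: ⟨S=∅; E=∅; C=[0 :: (((λz. ((λp. p) z)) 0) * 1) :: PRIM2(sub)]; D=∅⟩
t=2: ⟨S=[0]; E=∅; C=[(((λz. ((λp. p) z)) 0) * 1) :: PRIM2(sub)]; D=∅⟩
t=3: ⟨S=[0]; E=∅; C=[((λz. ((λp. p) z)) 0) :: 1 :: PRIM2(mul) :: PRIM2(sub)]; D=∅⟩
t=4: ⟨S=[0]; E=∅; C=[0 :: (λz. ((λp. p) z)) :: AP :: 1 :: PRIM2(mul) :: PRIM2(sub)]; D=∅⟩
t=5: ⟨S=[0 :: 0]; E=∅; C=[(λz. ((λp. p) z)) :: AP :: 1 :: PRIM2(mul) :: PRIM2(sub)]; D=∅⟩
t=6: ⟨S=[clo(λz. ((λp. p) z), ∅) :: 0 :: 0]; E=∅; C=[AP :: 1 :: PRIM2(mul) :: PRIM2(sub)]; D=∅⟩
t=7: ⟨S=∅; E={z↦0}; C=[((λp. p) z)]; D=[([0], ∅, [1 :: PRIM2(mul) :: PRIM2(sub)])]⟩
t=8: ⟨S=∅; E={z↦0}; C=[z :: (λp. p) :: AP]; D=[([0], ∅, [1 :: PRIM2(mul) :: PRIM2(sub)])]⟩
t=9: ⟨S=[0]; E={z↦0}; C=[(λp. p) :: AP]; D=[([0], ∅, [1 :: PRIM2(mul) :: PRIM2(sub)])]⟩
t=10: ⟨S=[clo(λp. p, {z↦0}) :: 0]; E={z↦0}; C=[AP]; D=[([0], ∅, [1 :: PRIM2(mul) :: PRIM2(sub)])]⟩
t=11: ⟨S=∅; E={p↦0, z↦0}; C=[p]; D=[(∅, {z↦0}, ∅) :: ([0], ∅, [1 :: PRIM2(mul) :: PRIM2(sub)])]⟩
t=12: ⟨S=[0]; E={p↦0, z↦0}; C=∅; D=[(∅, {z↦0}, ∅) :: ([0], ∅, [1 :: PRIM2(mul) :: PRIM2(sub)])]⟩
t=13: ⟨S=[0]; E={z↦0}; C=∅; D=[([0], ∅, [1 :: PRIM2(mul) :: PRIM2(sub)])]⟩
t=14: ⟨S=[0 :: 0]; E=∅; C=[1 :: PRIM2(mul) :: PRIM2(sub)]; D=∅⟩
t=15: ⟨S=[1 :: 0 :: 0]; E=∅; C=[PRIM2(mul) :: PRIM2(sub)]; D=∅⟩
t=16: ⟨S=[0 :: 0]; E=∅; C=[PRIM2(sub)]; D=∅⟩
t=17: ⟨S=[0]; E=∅; C=∅; D=∅⟩
→ final value 0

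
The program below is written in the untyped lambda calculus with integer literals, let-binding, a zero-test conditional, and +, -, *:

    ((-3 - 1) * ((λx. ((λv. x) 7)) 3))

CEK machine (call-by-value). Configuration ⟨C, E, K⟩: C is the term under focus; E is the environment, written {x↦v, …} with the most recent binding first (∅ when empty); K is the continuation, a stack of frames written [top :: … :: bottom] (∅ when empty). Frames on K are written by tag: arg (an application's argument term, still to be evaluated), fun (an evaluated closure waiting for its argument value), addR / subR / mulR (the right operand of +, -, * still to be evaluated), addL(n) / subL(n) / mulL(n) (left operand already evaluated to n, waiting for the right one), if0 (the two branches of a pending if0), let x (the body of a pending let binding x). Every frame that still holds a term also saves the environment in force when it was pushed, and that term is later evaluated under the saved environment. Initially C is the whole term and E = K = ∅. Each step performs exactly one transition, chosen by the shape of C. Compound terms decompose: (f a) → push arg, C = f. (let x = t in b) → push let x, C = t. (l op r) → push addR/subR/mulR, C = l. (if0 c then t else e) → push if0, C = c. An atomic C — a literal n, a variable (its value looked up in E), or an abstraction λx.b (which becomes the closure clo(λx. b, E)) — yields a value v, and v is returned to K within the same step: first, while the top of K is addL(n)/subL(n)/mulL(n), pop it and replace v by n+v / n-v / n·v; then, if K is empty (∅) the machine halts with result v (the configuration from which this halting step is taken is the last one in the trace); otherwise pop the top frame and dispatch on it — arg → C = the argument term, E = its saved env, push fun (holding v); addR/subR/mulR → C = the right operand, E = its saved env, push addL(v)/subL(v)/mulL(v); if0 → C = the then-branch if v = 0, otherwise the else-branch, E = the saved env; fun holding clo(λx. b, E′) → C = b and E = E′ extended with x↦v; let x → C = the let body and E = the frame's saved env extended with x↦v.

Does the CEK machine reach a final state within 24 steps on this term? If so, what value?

Answer: -12

Machine steps:
t=0: ⟨C=((-3 - 1) * ((λx. ((λv. x) 7)) 3)); E=∅; K=∅⟩
t=1: ⟨C=(-3 - 1); E=∅; K=[mulR]⟩
t=2: ⟨C=-3; E=∅; K=[subR :: mulR]⟩
t=3: ⟨C=1; E=∅; K=[subL(-3) :: mulR]⟩
t=4: ⟨C=((λx. ((λv. x) 7)) 3); E=∅; K=[mulL(-4)]⟩
t=5: ⟨C=(λx. ((λv. x) 7)); E=∅; K=[arg :: mulL(-4)]⟩
t=6: ⟨C=3; E=∅; K=[fun :: mulL(-4)]⟩
t=7: ⟨C=((λv. x) 7); E={x↦3}; K=[mulL(-4)]⟩
t=8: ⟨C=(λv. x); E={x↦3}; K=[arg :: mulL(-4)]⟩
t=9: ⟨C=7; E={x↦3}; K=[fun :: mulL(-4)]⟩
t=10: ⟨C=x; E={v↦7, x↦3}; K=[mulL(-4)]⟩
→ final value -12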